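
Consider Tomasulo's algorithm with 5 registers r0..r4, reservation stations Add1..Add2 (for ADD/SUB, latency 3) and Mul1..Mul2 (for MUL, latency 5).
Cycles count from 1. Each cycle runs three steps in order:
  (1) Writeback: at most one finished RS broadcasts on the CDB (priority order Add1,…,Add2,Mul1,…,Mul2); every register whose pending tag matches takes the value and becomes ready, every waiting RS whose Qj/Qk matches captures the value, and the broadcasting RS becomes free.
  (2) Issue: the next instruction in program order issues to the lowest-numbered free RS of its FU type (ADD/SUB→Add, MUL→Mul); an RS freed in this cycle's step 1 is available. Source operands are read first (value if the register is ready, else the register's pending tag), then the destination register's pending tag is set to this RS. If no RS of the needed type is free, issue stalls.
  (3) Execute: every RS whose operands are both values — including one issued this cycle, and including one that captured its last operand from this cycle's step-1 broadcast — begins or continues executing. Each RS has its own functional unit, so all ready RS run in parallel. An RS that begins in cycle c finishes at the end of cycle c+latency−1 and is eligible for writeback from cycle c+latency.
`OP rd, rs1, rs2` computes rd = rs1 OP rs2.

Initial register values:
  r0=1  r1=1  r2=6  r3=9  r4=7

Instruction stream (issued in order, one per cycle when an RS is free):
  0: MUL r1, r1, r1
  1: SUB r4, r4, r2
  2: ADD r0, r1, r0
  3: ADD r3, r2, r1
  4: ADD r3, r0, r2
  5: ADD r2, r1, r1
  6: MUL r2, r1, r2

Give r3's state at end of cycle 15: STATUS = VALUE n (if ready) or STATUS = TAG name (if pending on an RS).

c1: issue MUL r1<-Mul1 | r0:1,r1:Mul1,r2:6,r3:9,r4:7
c2: issue SUB r4<-Add1 | r0:1,r1:Mul1,r2:6,r3:9,r4:Add1
c3: issue ADD r0<-Add2 | r0:Add2,r1:Mul1,r2:6,r3:9,r4:Add1
c4: stall | r0:Add2,r1:Mul1,r2:6,r3:9,r4:Add1
c5: CDB Add1=1; issue ADD r3<-Add1 | r0:Add2,r1:Mul1,r2:6,r3:Add1,r4:1
c6: CDB Mul1=1; stall | r0:Add2,r1:1,r2:6,r3:Add1,r4:1
c7: stall | r0:Add2,r1:1,r2:6,r3:Add1,r4:1
c8: stall | r0:Add2,r1:1,r2:6,r3:Add1,r4:1
c9: CDB Add1=7; issue ADD r3<-Add1 | r0:Add2,r1:1,r2:6,r3:Add1,r4:1
c10: CDB Add2=2; issue ADD r2<-Add2 | r0:2,r1:1,r2:Add2,r3:Add1,r4:1
c11: issue MUL r2<-Mul1 | r0:2,r1:1,r2:Mul1,r3:Add1,r4:1
c12: - | r0:2,r1:1,r2:Mul1,r3:Add1,r4:1
c13: CDB Add1=8 | r0:2,r1:1,r2:Mul1,r3:8,r4:1
c14: CDB Add2=2 | r0:2,r1:1,r2:Mul1,r3:8,r4:1
c15: - | r0:2,r1:1,r2:Mul1,r3:8,r4:1

STATUS = VALUE 8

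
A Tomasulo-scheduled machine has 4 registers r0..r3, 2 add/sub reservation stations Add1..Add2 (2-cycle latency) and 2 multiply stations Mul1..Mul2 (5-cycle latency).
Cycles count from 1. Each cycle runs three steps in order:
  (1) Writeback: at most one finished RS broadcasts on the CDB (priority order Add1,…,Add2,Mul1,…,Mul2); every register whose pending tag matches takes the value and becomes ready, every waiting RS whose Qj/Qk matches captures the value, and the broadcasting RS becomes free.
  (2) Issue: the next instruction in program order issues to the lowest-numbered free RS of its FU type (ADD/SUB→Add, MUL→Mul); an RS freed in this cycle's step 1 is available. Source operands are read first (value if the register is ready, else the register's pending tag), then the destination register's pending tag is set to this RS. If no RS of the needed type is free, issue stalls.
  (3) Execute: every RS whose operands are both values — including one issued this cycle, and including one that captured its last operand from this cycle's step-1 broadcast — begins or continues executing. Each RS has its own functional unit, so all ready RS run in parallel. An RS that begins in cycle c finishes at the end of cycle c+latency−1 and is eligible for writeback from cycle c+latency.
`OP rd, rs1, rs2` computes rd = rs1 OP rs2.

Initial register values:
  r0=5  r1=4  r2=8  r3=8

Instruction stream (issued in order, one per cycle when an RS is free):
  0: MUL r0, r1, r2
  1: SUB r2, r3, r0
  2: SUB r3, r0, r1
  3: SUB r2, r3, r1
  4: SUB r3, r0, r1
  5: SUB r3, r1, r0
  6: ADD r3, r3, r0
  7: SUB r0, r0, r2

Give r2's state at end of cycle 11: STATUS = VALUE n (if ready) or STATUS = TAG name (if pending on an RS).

c1: issue MUL r0<-Mul1 | r0:Mul1,r1:4,r2:8,r3:8
c2: issue SUB r2<-Add1 | r0:Mul1,r1:4,r2:Add1,r3:8
c3: issue SUB r3<-Add2 | r0:Mul1,r1:4,r2:Add1,r3:Add2
c4: stall | r0:Mul1,r1:4,r2:Add1,r3:Add2
c5: stall | r0:Mul1,r1:4,r2:Add1,r3:Add2
c6: CDB Mul1=32; stall | r0:32,r1:4,r2:Add1,r3:Add2
c7: stall | r0:32,r1:4,r2:Add1,r3:Add2
c8: CDB Add1=-24; issue SUB r2<-Add1 | r0:32,r1:4,r2:Add1,r3:Add2
c9: CDB Add2=28; issue SUB r3<-Add2 | r0:32,r1:4,r2:Add1,r3:Add2
c10: stall | r0:32,r1:4,r2:Add1,r3:Add2
c11: CDB Add1=24; issue SUB r3<-Add1 | r0:32,r1:4,r2:24,r3:Add1

STATUS = VALUE 24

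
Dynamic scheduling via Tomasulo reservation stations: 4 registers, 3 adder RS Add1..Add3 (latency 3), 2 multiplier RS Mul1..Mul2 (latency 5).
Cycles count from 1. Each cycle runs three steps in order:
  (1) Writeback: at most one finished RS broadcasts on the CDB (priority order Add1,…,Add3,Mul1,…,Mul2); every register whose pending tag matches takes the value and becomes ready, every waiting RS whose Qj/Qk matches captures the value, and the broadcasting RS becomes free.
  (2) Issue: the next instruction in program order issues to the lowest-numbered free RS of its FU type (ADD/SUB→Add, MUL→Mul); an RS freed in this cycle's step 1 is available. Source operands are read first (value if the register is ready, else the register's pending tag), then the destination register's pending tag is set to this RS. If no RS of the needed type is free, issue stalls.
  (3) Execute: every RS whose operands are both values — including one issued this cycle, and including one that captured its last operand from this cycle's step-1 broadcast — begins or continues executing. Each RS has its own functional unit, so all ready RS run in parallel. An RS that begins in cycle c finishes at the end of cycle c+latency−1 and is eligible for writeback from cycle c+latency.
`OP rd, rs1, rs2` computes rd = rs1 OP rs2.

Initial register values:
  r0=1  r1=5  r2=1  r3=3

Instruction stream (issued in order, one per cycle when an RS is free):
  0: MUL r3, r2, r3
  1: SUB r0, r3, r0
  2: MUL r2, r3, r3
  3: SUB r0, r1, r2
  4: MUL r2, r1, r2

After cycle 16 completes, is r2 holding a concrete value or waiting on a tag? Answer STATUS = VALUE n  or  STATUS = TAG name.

STATUS = VALUE 45

cycle 1: issue MUL r3<-Mul1 // r0:1,r1:5,r2:1,r3:Mul1
cycle 2: issue SUB r0<-Add1 // r0:Add1,r1:5,r2:1,r3:Mul1
cycle 3: issue MUL r2<-Mul2 // r0:Add1,r1:5,r2:Mul2,r3:Mul1
cycle 4: issue SUB r0<-Add2 // r0:Add2,r1:5,r2:Mul2,r3:Mul1
cycle 5: stall // r0:Add2,r1:5,r2:Mul2,r3:Mul1
cycle 6: CDB Mul1=3; issue MUL r2<-Mul1 // r0:Add2,r1:5,r2:Mul1,r3:3
cycle 7: - // r0:Add2,r1:5,r2:Mul1,r3:3
cycle 8: - // r0:Add2,r1:5,r2:Mul1,r3:3
cycle 9: CDB Add1=2 // r0:Add2,r1:5,r2:Mul1,r3:3
cycle 10: - // r0:Add2,r1:5,r2:Mul1,r3:3
cycle 11: CDB Mul2=9 // r0:Add2,r1:5,r2:Mul1,r3:3
cycle 12: - // r0:Add2,r1:5,r2:Mul1,r3:3
cycle 13: - // r0:Add2,r1:5,r2:Mul1,r3:3
cycle 14: CDB Add2=-4 // r0:-4,r1:5,r2:Mul1,r3:3
cycle 15: - // r0:-4,r1:5,r2:Mul1,r3:3
cycle 16: CDB Mul1=45 // r0:-4,r1:5,r2:45,r3:3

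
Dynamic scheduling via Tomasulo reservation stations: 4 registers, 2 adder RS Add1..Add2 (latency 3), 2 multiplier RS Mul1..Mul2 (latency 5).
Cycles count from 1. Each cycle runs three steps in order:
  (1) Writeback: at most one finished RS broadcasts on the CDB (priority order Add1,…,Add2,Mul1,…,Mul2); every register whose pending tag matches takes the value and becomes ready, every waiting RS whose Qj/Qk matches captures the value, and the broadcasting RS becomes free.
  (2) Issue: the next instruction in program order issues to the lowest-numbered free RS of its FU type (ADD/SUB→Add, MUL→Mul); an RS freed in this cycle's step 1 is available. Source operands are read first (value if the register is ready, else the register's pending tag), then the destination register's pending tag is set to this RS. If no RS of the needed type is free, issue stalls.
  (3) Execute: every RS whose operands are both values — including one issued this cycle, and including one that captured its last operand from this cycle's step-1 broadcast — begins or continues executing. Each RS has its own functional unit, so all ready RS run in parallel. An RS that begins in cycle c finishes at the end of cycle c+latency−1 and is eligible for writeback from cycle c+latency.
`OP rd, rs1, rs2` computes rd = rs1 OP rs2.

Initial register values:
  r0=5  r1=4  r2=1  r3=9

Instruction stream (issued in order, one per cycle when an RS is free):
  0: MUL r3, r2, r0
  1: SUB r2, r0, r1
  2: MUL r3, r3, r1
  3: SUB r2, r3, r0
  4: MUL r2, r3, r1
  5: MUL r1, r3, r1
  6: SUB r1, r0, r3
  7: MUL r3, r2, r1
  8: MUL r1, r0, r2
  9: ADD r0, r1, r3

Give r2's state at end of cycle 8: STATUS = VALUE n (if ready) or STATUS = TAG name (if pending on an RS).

STATUS = TAG Mul1

cycle 1: issue MUL r3<-Mul1 // r0:5,r1:4,r2:1,r3:Mul1
cycle 2: issue SUB r2<-Add1 // r0:5,r1:4,r2:Add1,r3:Mul1
cycle 3: issue MUL r3<-Mul2 // r0:5,r1:4,r2:Add1,r3:Mul2
cycle 4: issue SUB r2<-Add2 // r0:5,r1:4,r2:Add2,r3:Mul2
cycle 5: CDB Add1=1; stall // r0:5,r1:4,r2:Add2,r3:Mul2
cycle 6: CDB Mul1=5; issue MUL r2<-Mul1 // r0:5,r1:4,r2:Mul1,r3:Mul2
cycle 7: stall // r0:5,r1:4,r2:Mul1,r3:Mul2
cycle 8: stall // r0:5,r1:4,r2:Mul1,r3:Mul2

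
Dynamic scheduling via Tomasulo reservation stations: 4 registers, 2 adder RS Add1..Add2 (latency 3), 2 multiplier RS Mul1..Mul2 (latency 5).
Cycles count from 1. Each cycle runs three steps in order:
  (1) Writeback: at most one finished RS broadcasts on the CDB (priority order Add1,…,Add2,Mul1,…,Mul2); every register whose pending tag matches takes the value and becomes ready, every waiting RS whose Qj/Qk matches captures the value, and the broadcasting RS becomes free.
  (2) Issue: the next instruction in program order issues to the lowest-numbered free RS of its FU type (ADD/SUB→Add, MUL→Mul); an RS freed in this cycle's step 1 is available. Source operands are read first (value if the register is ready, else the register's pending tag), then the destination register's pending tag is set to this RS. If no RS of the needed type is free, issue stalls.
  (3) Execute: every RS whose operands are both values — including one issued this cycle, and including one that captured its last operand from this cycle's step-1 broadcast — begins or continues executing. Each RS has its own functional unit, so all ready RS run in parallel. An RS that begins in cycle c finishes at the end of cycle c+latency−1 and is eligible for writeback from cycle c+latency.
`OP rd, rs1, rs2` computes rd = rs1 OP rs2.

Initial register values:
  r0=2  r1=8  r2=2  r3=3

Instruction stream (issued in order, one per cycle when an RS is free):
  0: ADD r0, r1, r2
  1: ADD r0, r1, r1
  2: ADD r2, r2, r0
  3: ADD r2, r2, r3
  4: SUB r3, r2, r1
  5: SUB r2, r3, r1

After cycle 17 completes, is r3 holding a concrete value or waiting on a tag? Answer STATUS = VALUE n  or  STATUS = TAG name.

cycle 1: issue ADD r0<-Add1 // r0:Add1,r1:8,r2:2,r3:3
cycle 2: issue ADD r0<-Add2 // r0:Add2,r1:8,r2:2,r3:3
cycle 3: stall // r0:Add2,r1:8,r2:2,r3:3
cycle 4: CDB Add1=10; issue ADD r2<-Add1 // r0:Add2,r1:8,r2:Add1,r3:3
cycle 5: CDB Add2=16; issue ADD r2<-Add2 // r0:16,r1:8,r2:Add2,r3:3
cycle 6: stall // r0:16,r1:8,r2:Add2,r3:3
cycle 7: stall // r0:16,r1:8,r2:Add2,r3:3
cycle 8: CDB Add1=18; issue SUB r3<-Add1 // r0:16,r1:8,r2:Add2,r3:Add1
cycle 9: stall // r0:16,r1:8,r2:Add2,r3:Add1
cycle 10: stall // r0:16,r1:8,r2:Add2,r3:Add1
cycle 11: CDB Add2=21; issue SUB r2<-Add2 // r0:16,r1:8,r2:Add2,r3:Add1
cycle 12: - // r0:16,r1:8,r2:Add2,r3:Add1
cycle 13: - // r0:16,r1:8,r2:Add2,r3:Add1
cycle 14: CDB Add1=13 // r0:16,r1:8,r2:Add2,r3:13
cycle 15: - // r0:16,r1:8,r2:Add2,r3:13
cycle 16: - // r0:16,r1:8,r2:Add2,r3:13
cycle 17: CDB Add2=5 // r0:16,r1:8,r2:5,r3:13

STATUS = VALUE 13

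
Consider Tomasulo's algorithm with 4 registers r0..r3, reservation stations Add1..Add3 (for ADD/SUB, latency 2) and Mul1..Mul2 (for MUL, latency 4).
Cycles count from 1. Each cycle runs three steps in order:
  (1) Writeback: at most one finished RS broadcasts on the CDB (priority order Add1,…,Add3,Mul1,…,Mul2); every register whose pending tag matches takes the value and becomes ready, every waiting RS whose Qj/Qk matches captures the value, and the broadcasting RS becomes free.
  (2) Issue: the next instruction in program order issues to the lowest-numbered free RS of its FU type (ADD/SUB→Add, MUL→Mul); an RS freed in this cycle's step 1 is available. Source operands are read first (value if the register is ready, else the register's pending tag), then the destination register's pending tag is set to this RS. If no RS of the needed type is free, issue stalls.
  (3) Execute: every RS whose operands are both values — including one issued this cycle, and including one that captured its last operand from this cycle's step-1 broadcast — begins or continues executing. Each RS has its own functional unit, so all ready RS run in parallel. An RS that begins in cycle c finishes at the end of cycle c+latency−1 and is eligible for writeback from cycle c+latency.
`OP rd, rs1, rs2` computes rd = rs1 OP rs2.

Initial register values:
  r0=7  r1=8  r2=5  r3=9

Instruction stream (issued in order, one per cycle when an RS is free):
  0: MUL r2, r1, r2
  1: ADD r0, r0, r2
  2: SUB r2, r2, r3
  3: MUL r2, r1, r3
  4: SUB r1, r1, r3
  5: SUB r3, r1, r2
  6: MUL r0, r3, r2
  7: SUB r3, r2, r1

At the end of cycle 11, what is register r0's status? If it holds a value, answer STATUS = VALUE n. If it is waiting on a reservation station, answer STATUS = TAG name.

  c1: issue MUL r2<-Mul1  regs: r0:7,r1:8,r2:Mul1,r3:9
  c2: issue ADD r0<-Add1  regs: r0:Add1,r1:8,r2:Mul1,r3:9
  c3: issue SUB r2<-Add2  regs: r0:Add1,r1:8,r2:Add2,r3:9
  c4: issue MUL r2<-Mul2  regs: r0:Add1,r1:8,r2:Mul2,r3:9
  c5: CDB Mul1=40; issue SUB r1<-Add3  regs: r0:Add1,r1:Add3,r2:Mul2,r3:9
  c6: stall  regs: r0:Add1,r1:Add3,r2:Mul2,r3:9
  c7: CDB Add1=47; issue SUB r3<-Add1  regs: r0:47,r1:Add3,r2:Mul2,r3:Add1
  c8: CDB Add2=31; issue MUL r0<-Mul1  regs: r0:Mul1,r1:Add3,r2:Mul2,r3:Add1
  c9: CDB Add3=-1; issue SUB r3<-Add2  regs: r0:Mul1,r1:-1,r2:Mul2,r3:Add2
  c10: CDB Mul2=72  regs: r0:Mul1,r1:-1,r2:72,r3:Add2
  c11: -  regs: r0:Mul1,r1:-1,r2:72,r3:Add2

STATUS = TAG Mul1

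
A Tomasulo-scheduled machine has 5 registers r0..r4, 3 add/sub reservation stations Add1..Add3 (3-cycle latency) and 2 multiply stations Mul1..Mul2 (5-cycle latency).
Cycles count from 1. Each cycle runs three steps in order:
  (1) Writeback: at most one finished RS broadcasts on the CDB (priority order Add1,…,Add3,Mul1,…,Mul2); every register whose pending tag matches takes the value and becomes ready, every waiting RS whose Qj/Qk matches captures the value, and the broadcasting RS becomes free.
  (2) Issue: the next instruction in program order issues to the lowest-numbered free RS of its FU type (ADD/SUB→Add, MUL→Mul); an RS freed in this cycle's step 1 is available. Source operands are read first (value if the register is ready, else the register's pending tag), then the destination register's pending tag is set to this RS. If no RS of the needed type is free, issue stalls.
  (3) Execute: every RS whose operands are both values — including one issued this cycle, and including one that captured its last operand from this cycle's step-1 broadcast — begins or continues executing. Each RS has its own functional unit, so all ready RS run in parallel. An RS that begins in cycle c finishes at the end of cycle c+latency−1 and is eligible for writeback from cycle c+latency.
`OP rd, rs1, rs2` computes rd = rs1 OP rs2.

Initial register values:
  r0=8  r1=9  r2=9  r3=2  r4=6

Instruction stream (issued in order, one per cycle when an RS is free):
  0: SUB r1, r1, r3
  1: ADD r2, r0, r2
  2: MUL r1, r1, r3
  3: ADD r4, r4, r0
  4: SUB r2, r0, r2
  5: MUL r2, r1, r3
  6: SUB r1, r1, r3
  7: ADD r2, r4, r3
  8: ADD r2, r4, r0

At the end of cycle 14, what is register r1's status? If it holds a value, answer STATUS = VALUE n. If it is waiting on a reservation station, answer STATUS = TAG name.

STATUS = VALUE 12

  c1: issue SUB r1<-Add1  regs: r0:8,r1:Add1,r2:9,r3:2,r4:6
  c2: issue ADD r2<-Add2  regs: r0:8,r1:Add1,r2:Add2,r3:2,r4:6
  c3: issue MUL r1<-Mul1  regs: r0:8,r1:Mul1,r2:Add2,r3:2,r4:6
  c4: CDB Add1=7; issue ADD r4<-Add1  regs: r0:8,r1:Mul1,r2:Add2,r3:2,r4:Add1
  c5: CDB Add2=17; issue SUB r2<-Add2  regs: r0:8,r1:Mul1,r2:Add2,r3:2,r4:Add1
  c6: issue MUL r2<-Mul2  regs: r0:8,r1:Mul1,r2:Mul2,r3:2,r4:Add1
  c7: CDB Add1=14; issue SUB r1<-Add1  regs: r0:8,r1:Add1,r2:Mul2,r3:2,r4:14
  c8: CDB Add2=-9; issue ADD r2<-Add2  regs: r0:8,r1:Add1,r2:Add2,r3:2,r4:14
  c9: CDB Mul1=14; issue ADD r2<-Add3  regs: r0:8,r1:Add1,r2:Add3,r3:2,r4:14
  c10: -  regs: r0:8,r1:Add1,r2:Add3,r3:2,r4:14
  c11: CDB Add2=16  regs: r0:8,r1:Add1,r2:Add3,r3:2,r4:14
  c12: CDB Add1=12  regs: r0:8,r1:12,r2:Add3,r3:2,r4:14
  c13: CDB Add3=22  regs: r0:8,r1:12,r2:22,r3:2,r4:14
  c14: CDB Mul2=28  regs: r0:8,r1:12,r2:22,r3:2,r4:14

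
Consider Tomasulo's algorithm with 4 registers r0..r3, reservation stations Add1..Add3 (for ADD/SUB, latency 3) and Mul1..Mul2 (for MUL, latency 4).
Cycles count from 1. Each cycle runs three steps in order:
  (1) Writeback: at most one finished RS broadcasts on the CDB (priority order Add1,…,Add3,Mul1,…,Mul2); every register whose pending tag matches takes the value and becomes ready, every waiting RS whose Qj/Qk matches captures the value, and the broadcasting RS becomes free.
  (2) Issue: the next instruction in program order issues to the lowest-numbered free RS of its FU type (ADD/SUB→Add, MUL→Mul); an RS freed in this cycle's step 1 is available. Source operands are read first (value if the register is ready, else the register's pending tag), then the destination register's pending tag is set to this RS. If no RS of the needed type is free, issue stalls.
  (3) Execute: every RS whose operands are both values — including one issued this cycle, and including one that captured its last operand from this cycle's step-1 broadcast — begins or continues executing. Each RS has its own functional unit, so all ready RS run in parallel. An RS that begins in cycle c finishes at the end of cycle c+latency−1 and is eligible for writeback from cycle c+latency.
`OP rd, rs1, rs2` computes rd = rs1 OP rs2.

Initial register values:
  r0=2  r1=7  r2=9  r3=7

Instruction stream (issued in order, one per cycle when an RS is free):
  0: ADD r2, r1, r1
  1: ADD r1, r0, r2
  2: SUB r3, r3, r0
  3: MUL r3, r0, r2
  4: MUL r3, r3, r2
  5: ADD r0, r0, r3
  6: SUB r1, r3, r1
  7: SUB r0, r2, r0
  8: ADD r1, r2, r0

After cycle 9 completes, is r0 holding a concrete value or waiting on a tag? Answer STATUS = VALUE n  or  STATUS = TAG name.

cycle 1: issue ADD r2<-Add1 // r0:2,r1:7,r2:Add1,r3:7
cycle 2: issue ADD r1<-Add2 // r0:2,r1:Add2,r2:Add1,r3:7
cycle 3: issue SUB r3<-Add3 // r0:2,r1:Add2,r2:Add1,r3:Add3
cycle 4: CDB Add1=14; issue MUL r3<-Mul1 // r0:2,r1:Add2,r2:14,r3:Mul1
cycle 5: issue MUL r3<-Mul2 // r0:2,r1:Add2,r2:14,r3:Mul2
cycle 6: CDB Add3=5; issue ADD r0<-Add1 // r0:Add1,r1:Add2,r2:14,r3:Mul2
cycle 7: CDB Add2=16; issue SUB r1<-Add2 // r0:Add1,r1:Add2,r2:14,r3:Mul2
cycle 8: CDB Mul1=28; issue SUB r0<-Add3 // r0:Add3,r1:Add2,r2:14,r3:Mul2
cycle 9: stall // r0:Add3,r1:Add2,r2:14,r3:Mul2

STATUS = TAG Add3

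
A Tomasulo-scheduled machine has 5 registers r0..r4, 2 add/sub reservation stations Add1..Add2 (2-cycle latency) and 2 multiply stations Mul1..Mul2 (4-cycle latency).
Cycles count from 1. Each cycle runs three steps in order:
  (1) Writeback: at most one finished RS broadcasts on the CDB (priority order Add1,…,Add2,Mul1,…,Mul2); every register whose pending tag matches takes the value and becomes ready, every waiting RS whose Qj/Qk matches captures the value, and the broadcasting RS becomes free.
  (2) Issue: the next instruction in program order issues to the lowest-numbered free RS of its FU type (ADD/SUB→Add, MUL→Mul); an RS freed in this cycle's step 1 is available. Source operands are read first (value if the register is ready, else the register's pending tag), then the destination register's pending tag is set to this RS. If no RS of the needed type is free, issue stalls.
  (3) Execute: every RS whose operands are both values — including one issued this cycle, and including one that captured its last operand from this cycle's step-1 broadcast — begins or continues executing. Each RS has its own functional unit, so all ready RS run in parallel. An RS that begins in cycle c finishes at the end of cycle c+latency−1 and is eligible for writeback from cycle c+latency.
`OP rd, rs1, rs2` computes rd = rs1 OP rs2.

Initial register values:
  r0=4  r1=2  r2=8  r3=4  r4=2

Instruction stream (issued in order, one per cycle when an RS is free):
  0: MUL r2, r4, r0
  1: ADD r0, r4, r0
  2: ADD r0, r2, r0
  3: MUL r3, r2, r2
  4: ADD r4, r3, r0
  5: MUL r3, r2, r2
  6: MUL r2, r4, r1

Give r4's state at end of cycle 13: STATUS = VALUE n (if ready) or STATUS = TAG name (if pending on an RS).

STATUS = VALUE 78

cycle 1: issue MUL r2<-Mul1 // r0:4,r1:2,r2:Mul1,r3:4,r4:2
cycle 2: issue ADD r0<-Add1 // r0:Add1,r1:2,r2:Mul1,r3:4,r4:2
cycle 3: issue ADD r0<-Add2 // r0:Add2,r1:2,r2:Mul1,r3:4,r4:2
cycle 4: CDB Add1=6; issue MUL r3<-Mul2 // r0:Add2,r1:2,r2:Mul1,r3:Mul2,r4:2
cycle 5: CDB Mul1=8; issue ADD r4<-Add1 // r0:Add2,r1:2,r2:8,r3:Mul2,r4:Add1
cycle 6: issue MUL r3<-Mul1 // r0:Add2,r1:2,r2:8,r3:Mul1,r4:Add1
cycle 7: CDB Add2=14; stall // r0:14,r1:2,r2:8,r3:Mul1,r4:Add1
cycle 8: stall // r0:14,r1:2,r2:8,r3:Mul1,r4:Add1
cycle 9: CDB Mul2=64; issue MUL r2<-Mul2 // r0:14,r1:2,r2:Mul2,r3:Mul1,r4:Add1
cycle 10: CDB Mul1=64 // r0:14,r1:2,r2:Mul2,r3:64,r4:Add1
cycle 11: CDB Add1=78 // r0:14,r1:2,r2:Mul2,r3:64,r4:78
cycle 12: - // r0:14,r1:2,r2:Mul2,r3:64,r4:78
cycle 13: - // r0:14,r1:2,r2:Mul2,r3:64,r4:78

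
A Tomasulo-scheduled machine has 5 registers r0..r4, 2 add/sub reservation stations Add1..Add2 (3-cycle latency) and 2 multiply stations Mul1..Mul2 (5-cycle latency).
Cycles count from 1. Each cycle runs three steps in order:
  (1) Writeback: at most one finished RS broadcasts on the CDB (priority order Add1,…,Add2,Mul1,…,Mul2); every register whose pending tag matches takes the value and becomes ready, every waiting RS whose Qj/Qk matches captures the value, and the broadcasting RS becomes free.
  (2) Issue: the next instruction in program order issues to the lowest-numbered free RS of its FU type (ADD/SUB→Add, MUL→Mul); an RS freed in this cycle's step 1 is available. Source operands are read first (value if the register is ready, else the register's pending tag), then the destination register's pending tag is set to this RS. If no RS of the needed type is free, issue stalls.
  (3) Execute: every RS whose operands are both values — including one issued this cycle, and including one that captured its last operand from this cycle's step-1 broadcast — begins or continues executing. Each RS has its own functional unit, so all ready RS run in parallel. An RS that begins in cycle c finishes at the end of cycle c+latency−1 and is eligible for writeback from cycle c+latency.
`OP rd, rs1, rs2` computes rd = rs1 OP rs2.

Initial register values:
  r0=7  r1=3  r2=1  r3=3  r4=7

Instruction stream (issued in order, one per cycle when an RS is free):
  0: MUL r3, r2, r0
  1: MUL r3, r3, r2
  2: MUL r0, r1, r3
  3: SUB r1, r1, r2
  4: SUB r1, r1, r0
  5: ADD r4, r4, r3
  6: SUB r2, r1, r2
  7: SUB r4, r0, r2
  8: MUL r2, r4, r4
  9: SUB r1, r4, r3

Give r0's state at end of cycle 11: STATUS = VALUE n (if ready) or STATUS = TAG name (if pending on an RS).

c1: issue MUL r3<-Mul1 | r0:7,r1:3,r2:1,r3:Mul1,r4:7
c2: issue MUL r3<-Mul2 | r0:7,r1:3,r2:1,r3:Mul2,r4:7
c3: stall | r0:7,r1:3,r2:1,r3:Mul2,r4:7
c4: stall | r0:7,r1:3,r2:1,r3:Mul2,r4:7
c5: stall | r0:7,r1:3,r2:1,r3:Mul2,r4:7
c6: CDB Mul1=7; issue MUL r0<-Mul1 | r0:Mul1,r1:3,r2:1,r3:Mul2,r4:7
c7: issue SUB r1<-Add1 | r0:Mul1,r1:Add1,r2:1,r3:Mul2,r4:7
c8: issue SUB r1<-Add2 | r0:Mul1,r1:Add2,r2:1,r3:Mul2,r4:7
c9: stall | r0:Mul1,r1:Add2,r2:1,r3:Mul2,r4:7
c10: CDB Add1=2; issue ADD r4<-Add1 | r0:Mul1,r1:Add2,r2:1,r3:Mul2,r4:Add1
c11: CDB Mul2=7; stall | r0:Mul1,r1:Add2,r2:1,r3:7,r4:Add1

STATUS = TAG Mul1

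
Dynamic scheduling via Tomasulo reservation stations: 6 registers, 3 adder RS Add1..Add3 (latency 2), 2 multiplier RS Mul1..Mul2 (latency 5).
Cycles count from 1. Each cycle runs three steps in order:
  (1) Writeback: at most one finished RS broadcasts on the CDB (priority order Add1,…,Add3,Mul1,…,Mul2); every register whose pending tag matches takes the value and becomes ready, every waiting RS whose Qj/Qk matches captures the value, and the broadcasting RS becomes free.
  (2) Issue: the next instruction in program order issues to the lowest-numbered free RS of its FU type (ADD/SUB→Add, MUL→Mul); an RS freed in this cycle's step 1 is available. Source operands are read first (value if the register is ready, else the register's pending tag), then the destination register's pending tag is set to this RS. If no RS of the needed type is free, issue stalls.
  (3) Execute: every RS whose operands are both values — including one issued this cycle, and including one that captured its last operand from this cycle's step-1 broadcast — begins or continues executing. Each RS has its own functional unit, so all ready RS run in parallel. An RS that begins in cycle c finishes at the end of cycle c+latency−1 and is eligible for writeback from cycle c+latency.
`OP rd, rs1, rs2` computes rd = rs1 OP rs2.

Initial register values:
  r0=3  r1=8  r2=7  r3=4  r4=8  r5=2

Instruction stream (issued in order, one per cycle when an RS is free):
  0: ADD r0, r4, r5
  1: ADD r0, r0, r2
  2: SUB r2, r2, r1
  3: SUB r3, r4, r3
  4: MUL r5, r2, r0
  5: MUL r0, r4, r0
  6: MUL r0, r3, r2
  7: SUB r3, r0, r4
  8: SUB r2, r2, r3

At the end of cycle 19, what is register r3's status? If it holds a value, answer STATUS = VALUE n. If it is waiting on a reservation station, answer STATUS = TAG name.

  c1: issue ADD r0<-Add1  regs: r0:Add1,r1:8,r2:7,r3:4,r4:8,r5:2
  c2: issue ADD r0<-Add2  regs: r0:Add2,r1:8,r2:7,r3:4,r4:8,r5:2
  c3: CDB Add1=10; issue SUB r2<-Add1  regs: r0:Add2,r1:8,r2:Add1,r3:4,r4:8,r5:2
  c4: issue SUB r3<-Add3  regs: r0:Add2,r1:8,r2:Add1,r3:Add3,r4:8,r5:2
  c5: CDB Add1=-1; issue MUL r5<-Mul1  regs: r0:Add2,r1:8,r2:-1,r3:Add3,r4:8,r5:Mul1
  c6: CDB Add2=17; issue MUL r0<-Mul2  regs: r0:Mul2,r1:8,r2:-1,r3:Add3,r4:8,r5:Mul1
  c7: CDB Add3=4; stall  regs: r0:Mul2,r1:8,r2:-1,r3:4,r4:8,r5:Mul1
  c8: stall  regs: r0:Mul2,r1:8,r2:-1,r3:4,r4:8,r5:Mul1
  c9: stall  regs: r0:Mul2,r1:8,r2:-1,r3:4,r4:8,r5:Mul1
  c10: stall  regs: r0:Mul2,r1:8,r2:-1,r3:4,r4:8,r5:Mul1
  c11: CDB Mul1=-17; issue MUL r0<-Mul1  regs: r0:Mul1,r1:8,r2:-1,r3:4,r4:8,r5:-17
  c12: CDB Mul2=136; issue SUB r3<-Add1  regs: r0:Mul1,r1:8,r2:-1,r3:Add1,r4:8,r5:-17
  c13: issue SUB r2<-Add2  regs: r0:Mul1,r1:8,r2:Add2,r3:Add1,r4:8,r5:-17
  c14: -  regs: r0:Mul1,r1:8,r2:Add2,r3:Add1,r4:8,r5:-17
  c15: -  regs: r0:Mul1,r1:8,r2:Add2,r3:Add1,r4:8,r5:-17
  c16: CDB Mul1=-4  regs: r0:-4,r1:8,r2:Add2,r3:Add1,r4:8,r5:-17
  c17: -  regs: r0:-4,r1:8,r2:Add2,r3:Add1,r4:8,r5:-17
  c18: CDB Add1=-12  regs: r0:-4,r1:8,r2:Add2,r3:-12,r4:8,r5:-17
  c19: -  regs: r0:-4,r1:8,r2:Add2,r3:-12,r4:8,r5:-17

STATUS = VALUE -12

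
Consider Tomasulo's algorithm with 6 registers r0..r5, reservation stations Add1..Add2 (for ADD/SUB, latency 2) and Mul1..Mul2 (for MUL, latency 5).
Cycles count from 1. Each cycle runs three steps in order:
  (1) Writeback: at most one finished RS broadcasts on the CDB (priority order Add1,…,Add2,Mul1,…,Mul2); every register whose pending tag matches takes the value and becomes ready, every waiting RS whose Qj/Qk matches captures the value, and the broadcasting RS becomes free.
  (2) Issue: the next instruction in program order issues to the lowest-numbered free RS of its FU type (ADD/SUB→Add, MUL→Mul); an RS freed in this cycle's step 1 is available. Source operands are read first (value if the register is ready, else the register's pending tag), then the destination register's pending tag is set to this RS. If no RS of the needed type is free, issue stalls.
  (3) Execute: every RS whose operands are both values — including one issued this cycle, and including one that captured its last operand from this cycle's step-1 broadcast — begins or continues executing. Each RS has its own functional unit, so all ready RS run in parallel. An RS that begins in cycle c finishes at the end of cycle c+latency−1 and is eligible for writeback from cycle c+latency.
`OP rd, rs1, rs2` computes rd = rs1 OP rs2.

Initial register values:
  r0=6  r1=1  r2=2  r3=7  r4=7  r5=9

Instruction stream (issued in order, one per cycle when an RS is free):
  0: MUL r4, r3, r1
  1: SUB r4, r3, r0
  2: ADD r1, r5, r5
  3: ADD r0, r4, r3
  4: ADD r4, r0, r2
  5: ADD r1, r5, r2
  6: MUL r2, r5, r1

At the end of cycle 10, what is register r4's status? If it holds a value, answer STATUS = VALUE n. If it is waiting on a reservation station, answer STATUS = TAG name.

STATUS = VALUE 10

  c1: issue MUL r4<-Mul1  regs: r0:6,r1:1,r2:2,r3:7,r4:Mul1,r5:9
  c2: issue SUB r4<-Add1  regs: r0:6,r1:1,r2:2,r3:7,r4:Add1,r5:9
  c3: issue ADD r1<-Add2  regs: r0:6,r1:Add2,r2:2,r3:7,r4:Add1,r5:9
  c4: CDB Add1=1; issue ADD r0<-Add1  regs: r0:Add1,r1:Add2,r2:2,r3:7,r4:1,r5:9
  c5: CDB Add2=18; issue ADD r4<-Add2  regs: r0:Add1,r1:18,r2:2,r3:7,r4:Add2,r5:9
  c6: CDB Add1=8; issue ADD r1<-Add1  regs: r0:8,r1:Add1,r2:2,r3:7,r4:Add2,r5:9
  c7: CDB Mul1=7; issue MUL r2<-Mul1  regs: r0:8,r1:Add1,r2:Mul1,r3:7,r4:Add2,r5:9
  c8: CDB Add1=11  regs: r0:8,r1:11,r2:Mul1,r3:7,r4:Add2,r5:9
  c9: CDB Add2=10  regs: r0:8,r1:11,r2:Mul1,r3:7,r4:10,r5:9
  c10: -  regs: r0:8,r1:11,r2:Mul1,r3:7,r4:10,r5:9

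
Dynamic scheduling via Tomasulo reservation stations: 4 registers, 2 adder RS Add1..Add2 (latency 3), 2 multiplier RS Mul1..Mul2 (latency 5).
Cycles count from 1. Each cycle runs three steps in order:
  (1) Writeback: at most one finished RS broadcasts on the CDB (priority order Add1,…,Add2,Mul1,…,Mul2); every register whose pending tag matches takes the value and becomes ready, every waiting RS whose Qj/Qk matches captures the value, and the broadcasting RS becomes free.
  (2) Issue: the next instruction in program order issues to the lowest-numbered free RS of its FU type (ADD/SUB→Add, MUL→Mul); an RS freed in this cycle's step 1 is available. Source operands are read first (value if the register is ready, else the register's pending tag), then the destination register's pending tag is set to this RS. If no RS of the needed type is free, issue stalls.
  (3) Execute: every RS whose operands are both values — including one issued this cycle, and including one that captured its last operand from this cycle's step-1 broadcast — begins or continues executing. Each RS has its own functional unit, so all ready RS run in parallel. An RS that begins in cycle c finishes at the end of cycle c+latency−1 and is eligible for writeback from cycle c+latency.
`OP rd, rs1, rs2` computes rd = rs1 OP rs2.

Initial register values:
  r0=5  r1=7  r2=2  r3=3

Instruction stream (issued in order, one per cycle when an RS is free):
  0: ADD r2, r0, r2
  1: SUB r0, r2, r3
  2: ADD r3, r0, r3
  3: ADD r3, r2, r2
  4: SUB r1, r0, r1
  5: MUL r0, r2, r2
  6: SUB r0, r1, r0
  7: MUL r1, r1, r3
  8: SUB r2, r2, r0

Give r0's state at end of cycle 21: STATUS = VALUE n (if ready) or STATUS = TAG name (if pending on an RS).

STATUS = VALUE -52

  c1: issue ADD r2<-Add1  regs: r0:5,r1:7,r2:Add1,r3:3
  c2: issue SUB r0<-Add2  regs: r0:Add2,r1:7,r2:Add1,r3:3
  c3: stall  regs: r0:Add2,r1:7,r2:Add1,r3:3
  c4: CDB Add1=7; issue ADD r3<-Add1  regs: r0:Add2,r1:7,r2:7,r3:Add1
  c5: stall  regs: r0:Add2,r1:7,r2:7,r3:Add1
  c6: stall  regs: r0:Add2,r1:7,r2:7,r3:Add1
  c7: CDB Add2=4; issue ADD r3<-Add2  regs: r0:4,r1:7,r2:7,r3:Add2
  c8: stall  regs: r0:4,r1:7,r2:7,r3:Add2
  c9: stall  regs: r0:4,r1:7,r2:7,r3:Add2
  c10: CDB Add1=7; issue SUB r1<-Add1  regs: r0:4,r1:Add1,r2:7,r3:Add2
  c11: CDB Add2=14; issue MUL r0<-Mul1  regs: r0:Mul1,r1:Add1,r2:7,r3:14
  c12: issue SUB r0<-Add2  regs: r0:Add2,r1:Add1,r2:7,r3:14
  c13: CDB Add1=-3; issue MUL r1<-Mul2  regs: r0:Add2,r1:Mul2,r2:7,r3:14
  c14: issue SUB r2<-Add1  regs: r0:Add2,r1:Mul2,r2:Add1,r3:14
  c15: -  regs: r0:Add2,r1:Mul2,r2:Add1,r3:14
  c16: CDB Mul1=49  regs: r0:Add2,r1:Mul2,r2:Add1,r3:14
  c17: -  regs: r0:Add2,r1:Mul2,r2:Add1,r3:14
  c18: CDB Mul2=-42  regs: r0:Add2,r1:-42,r2:Add1,r3:14
  c19: CDB Add2=-52  regs: r0:-52,r1:-42,r2:Add1,r3:14
  c20: -  regs: r0:-52,r1:-42,r2:Add1,r3:14
  c21: -  regs: r0:-52,r1:-42,r2:Add1,r3:14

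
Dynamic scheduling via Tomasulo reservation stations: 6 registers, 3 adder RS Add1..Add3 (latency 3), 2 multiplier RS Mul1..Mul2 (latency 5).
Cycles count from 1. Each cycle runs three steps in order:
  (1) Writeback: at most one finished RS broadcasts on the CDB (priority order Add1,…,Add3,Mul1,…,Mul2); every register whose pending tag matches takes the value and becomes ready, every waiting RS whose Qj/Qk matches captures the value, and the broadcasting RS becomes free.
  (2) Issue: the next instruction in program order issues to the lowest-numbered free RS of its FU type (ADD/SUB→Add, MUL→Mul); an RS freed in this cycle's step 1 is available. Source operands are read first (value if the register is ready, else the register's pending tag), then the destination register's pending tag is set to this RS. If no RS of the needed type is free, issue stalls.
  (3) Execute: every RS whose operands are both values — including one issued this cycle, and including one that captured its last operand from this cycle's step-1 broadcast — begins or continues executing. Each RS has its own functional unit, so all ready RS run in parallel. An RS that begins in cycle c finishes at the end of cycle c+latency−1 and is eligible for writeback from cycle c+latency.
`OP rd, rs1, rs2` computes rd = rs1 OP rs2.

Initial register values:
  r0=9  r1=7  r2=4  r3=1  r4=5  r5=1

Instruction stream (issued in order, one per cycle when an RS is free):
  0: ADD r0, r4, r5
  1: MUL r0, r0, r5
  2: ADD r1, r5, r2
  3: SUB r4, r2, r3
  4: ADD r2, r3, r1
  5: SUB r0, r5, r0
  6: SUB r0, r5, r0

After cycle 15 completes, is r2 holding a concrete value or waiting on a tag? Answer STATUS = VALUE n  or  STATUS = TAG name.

STATUS = VALUE 6

  c1: issue ADD r0<-Add1  regs: r0:Add1,r1:7,r2:4,r3:1,r4:5,r5:1
  c2: issue MUL r0<-Mul1  regs: r0:Mul1,r1:7,r2:4,r3:1,r4:5,r5:1
  c3: issue ADD r1<-Add2  regs: r0:Mul1,r1:Add2,r2:4,r3:1,r4:5,r5:1
  c4: CDB Add1=6; issue SUB r4<-Add1  regs: r0:Mul1,r1:Add2,r2:4,r3:1,r4:Add1,r5:1
  c5: issue ADD r2<-Add3  regs: r0:Mul1,r1:Add2,r2:Add3,r3:1,r4:Add1,r5:1
  c6: CDB Add2=5; issue SUB r0<-Add2  regs: r0:Add2,r1:5,r2:Add3,r3:1,r4:Add1,r5:1
  c7: CDB Add1=3; issue SUB r0<-Add1  regs: r0:Add1,r1:5,r2:Add3,r3:1,r4:3,r5:1
  c8: -  regs: r0:Add1,r1:5,r2:Add3,r3:1,r4:3,r5:1
  c9: CDB Add3=6  regs: r0:Add1,r1:5,r2:6,r3:1,r4:3,r5:1
  c10: CDB Mul1=6  regs: r0:Add1,r1:5,r2:6,r3:1,r4:3,r5:1
  c11: -  regs: r0:Add1,r1:5,r2:6,r3:1,r4:3,r5:1
  c12: -  regs: r0:Add1,r1:5,r2:6,r3:1,r4:3,r5:1
  c13: CDB Add2=-5  regs: r0:Add1,r1:5,r2:6,r3:1,r4:3,r5:1
  c14: -  regs: r0:Add1,r1:5,r2:6,r3:1,r4:3,r5:1
  c15: -  regs: r0:Add1,r1:5,r2:6,r3:1,r4:3,r5:1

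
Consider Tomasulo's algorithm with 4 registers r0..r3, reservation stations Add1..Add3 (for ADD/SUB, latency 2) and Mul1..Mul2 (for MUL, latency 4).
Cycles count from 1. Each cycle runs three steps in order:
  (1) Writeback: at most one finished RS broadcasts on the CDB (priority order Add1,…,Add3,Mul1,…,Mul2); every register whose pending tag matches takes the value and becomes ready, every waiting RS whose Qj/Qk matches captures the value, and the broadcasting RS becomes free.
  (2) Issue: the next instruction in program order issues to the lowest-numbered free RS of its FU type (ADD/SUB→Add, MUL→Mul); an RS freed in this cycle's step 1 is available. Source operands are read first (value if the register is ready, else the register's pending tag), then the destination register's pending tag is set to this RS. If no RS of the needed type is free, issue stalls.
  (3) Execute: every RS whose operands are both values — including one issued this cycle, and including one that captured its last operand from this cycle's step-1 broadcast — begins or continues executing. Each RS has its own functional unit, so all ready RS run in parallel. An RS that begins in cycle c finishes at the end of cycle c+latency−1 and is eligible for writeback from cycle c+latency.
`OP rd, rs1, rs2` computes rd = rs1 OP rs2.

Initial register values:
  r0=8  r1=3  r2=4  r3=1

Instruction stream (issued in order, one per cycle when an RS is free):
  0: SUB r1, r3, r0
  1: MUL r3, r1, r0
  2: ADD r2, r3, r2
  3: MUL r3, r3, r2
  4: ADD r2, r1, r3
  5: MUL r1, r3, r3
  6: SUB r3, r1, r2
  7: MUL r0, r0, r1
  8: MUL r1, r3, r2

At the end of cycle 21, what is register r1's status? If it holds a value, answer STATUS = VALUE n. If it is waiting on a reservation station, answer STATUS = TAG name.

c1: issue SUB r1<-Add1 | r0:8,r1:Add1,r2:4,r3:1
c2: issue MUL r3<-Mul1 | r0:8,r1:Add1,r2:4,r3:Mul1
c3: CDB Add1=-7; issue ADD r2<-Add1 | r0:8,r1:-7,r2:Add1,r3:Mul1
c4: issue MUL r3<-Mul2 | r0:8,r1:-7,r2:Add1,r3:Mul2
c5: issue ADD r2<-Add2 | r0:8,r1:-7,r2:Add2,r3:Mul2
c6: stall | r0:8,r1:-7,r2:Add2,r3:Mul2
c7: CDB Mul1=-56; issue MUL r1<-Mul1 | r0:8,r1:Mul1,r2:Add2,r3:Mul2
c8: issue SUB r3<-Add3 | r0:8,r1:Mul1,r2:Add2,r3:Add3
c9: CDB Add1=-52; stall | r0:8,r1:Mul1,r2:Add2,r3:Add3
c10: stall | r0:8,r1:Mul1,r2:Add2,r3:Add3
c11: stall | r0:8,r1:Mul1,r2:Add2,r3:Add3
c12: stall | r0:8,r1:Mul1,r2:Add2,r3:Add3
c13: CDB Mul2=2912; issue MUL r0<-Mul2 | r0:Mul2,r1:Mul1,r2:Add2,r3:Add3
c14: stall | r0:Mul2,r1:Mul1,r2:Add2,r3:Add3
c15: CDB Add2=2905; stall | r0:Mul2,r1:Mul1,r2:2905,r3:Add3
c16: stall | r0:Mul2,r1:Mul1,r2:2905,r3:Add3
c17: CDB Mul1=8479744; issue MUL r1<-Mul1 | r0:Mul2,r1:Mul1,r2:2905,r3:Add3
c18: - | r0:Mul2,r1:Mul1,r2:2905,r3:Add3
c19: CDB Add3=8476839 | r0:Mul2,r1:Mul1,r2:2905,r3:8476839
c20: - | r0:Mul2,r1:Mul1,r2:2905,r3:8476839
c21: CDB Mul2=67837952 | r0:67837952,r1:Mul1,r2:2905,r3:8476839

STATUS = TAG Mul1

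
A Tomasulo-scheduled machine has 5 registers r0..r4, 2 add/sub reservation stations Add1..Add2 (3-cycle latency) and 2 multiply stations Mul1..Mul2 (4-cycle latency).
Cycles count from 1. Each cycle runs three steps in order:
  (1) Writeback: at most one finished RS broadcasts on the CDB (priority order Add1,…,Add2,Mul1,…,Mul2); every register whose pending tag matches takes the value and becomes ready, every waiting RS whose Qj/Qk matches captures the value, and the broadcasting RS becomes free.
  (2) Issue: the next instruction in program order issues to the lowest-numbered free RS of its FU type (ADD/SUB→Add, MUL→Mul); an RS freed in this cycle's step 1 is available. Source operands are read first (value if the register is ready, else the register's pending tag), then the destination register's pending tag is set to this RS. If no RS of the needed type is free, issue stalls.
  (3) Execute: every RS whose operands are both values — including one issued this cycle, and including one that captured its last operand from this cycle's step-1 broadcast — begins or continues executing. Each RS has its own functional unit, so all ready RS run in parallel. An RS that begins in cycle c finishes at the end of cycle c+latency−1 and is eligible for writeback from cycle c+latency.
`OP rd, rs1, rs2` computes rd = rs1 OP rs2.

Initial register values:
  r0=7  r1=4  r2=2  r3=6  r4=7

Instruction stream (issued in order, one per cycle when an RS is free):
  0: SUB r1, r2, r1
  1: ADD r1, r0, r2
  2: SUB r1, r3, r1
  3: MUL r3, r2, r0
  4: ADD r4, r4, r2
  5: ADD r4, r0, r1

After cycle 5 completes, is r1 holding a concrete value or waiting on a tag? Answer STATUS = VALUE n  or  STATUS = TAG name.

STATUS = TAG Add1

c1: issue SUB r1<-Add1 | r0:7,r1:Add1,r2:2,r3:6,r4:7
c2: issue ADD r1<-Add2 | r0:7,r1:Add2,r2:2,r3:6,r4:7
c3: stall | r0:7,r1:Add2,r2:2,r3:6,r4:7
c4: CDB Add1=-2; issue SUB r1<-Add1 | r0:7,r1:Add1,r2:2,r3:6,r4:7
c5: CDB Add2=9; issue MUL r3<-Mul1 | r0:7,r1:Add1,r2:2,r3:Mul1,r4:7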